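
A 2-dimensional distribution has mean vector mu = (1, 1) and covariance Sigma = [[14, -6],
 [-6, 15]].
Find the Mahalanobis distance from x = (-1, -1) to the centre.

Step 1 — centre the observation: (x - mu) = (-2, -2).

Step 2 — invert Sigma. det(Sigma) = 14·15 - (-6)² = 174.
  Sigma^{-1} = (1/det) · [[d, -b], [-b, a]] = [[0.0862, 0.0345],
 [0.0345, 0.0805]].

Step 3 — form the quadratic (x - mu)^T · Sigma^{-1} · (x - mu):
  Sigma^{-1} · (x - mu) = (-0.2414, -0.2299).
  (x - mu)^T · [Sigma^{-1} · (x - mu)] = (-2)·(-0.2414) + (-2)·(-0.2299) = 0.9425.

Step 4 — take square root: d = √(0.9425) ≈ 0.9708.

d(x, mu) = √(0.9425) ≈ 0.9708


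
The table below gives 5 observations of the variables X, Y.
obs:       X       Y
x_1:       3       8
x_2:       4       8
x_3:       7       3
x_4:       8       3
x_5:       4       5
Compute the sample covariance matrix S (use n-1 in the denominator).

Step 1 — column means:
  mean(X) = (3 + 4 + 7 + 8 + 4) / 5 = 26/5 = 5.2
  mean(Y) = (8 + 8 + 3 + 3 + 5) / 5 = 27/5 = 5.4

Step 2 — sample covariance S[i,j] = (1/(n-1)) · Σ_k (x_{k,i} - mean_i) · (x_{k,j} - mean_j), with n-1 = 4.
  S[X,X] = ((-2.2)·(-2.2) + (-1.2)·(-1.2) + (1.8)·(1.8) + (2.8)·(2.8) + (-1.2)·(-1.2)) / 4 = 18.8/4 = 4.7
  S[X,Y] = ((-2.2)·(2.6) + (-1.2)·(2.6) + (1.8)·(-2.4) + (2.8)·(-2.4) + (-1.2)·(-0.4)) / 4 = -19.4/4 = -4.85
  S[Y,Y] = ((2.6)·(2.6) + (2.6)·(2.6) + (-2.4)·(-2.4) + (-2.4)·(-2.4) + (-0.4)·(-0.4)) / 4 = 25.2/4 = 6.3

S is symmetric (S[j,i] = S[i,j]). Assembling:

S = [[4.7, -4.85],
 [-4.85, 6.3]]


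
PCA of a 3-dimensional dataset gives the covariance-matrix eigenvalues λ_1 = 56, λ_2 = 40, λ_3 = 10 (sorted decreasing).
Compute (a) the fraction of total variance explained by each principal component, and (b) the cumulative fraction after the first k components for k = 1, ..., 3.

Step 1 — total variance = trace(Sigma) = Σ λ_i = 56 + 40 + 10 = 106.

Step 2 — fraction explained by component i = λ_i / Σ λ:
  PC1: 56/106 = 0.5283
  PC2: 40/106 = 0.3774
  PC3: 10/106 = 0.0943

Step 3 — cumulative fraction after k components = (λ_1 + ... + λ_k) / Σ λ:
  k = 1: 56/106 = 0.5283
  k = 2: (56 + 40)/106 = 96/106 = 0.9057
  k = 3: (56 + 40 + 10)/106 = 106/106 = 1

Summary (fraction, with percent):

explained: PC1 0.5283 (52.83%), PC2 0.3774 (37.74%), PC3 0.0943 (9.43%);  cumulative: 0.5283, 0.9057, 1


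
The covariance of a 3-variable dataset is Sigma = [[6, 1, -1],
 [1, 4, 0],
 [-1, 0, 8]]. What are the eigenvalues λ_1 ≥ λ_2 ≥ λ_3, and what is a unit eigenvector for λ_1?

Step 1 — characteristic polynomial p(λ) = det(λI - Sigma) = λ³ - tr·λ² + c_1·λ - det, where tr = trace, c_1 = sum of the principal 2×2 minors, det = det(Sigma):
  tr = 6 + 4 + 8 = 18,
  c_1 = (6·4 - (1)²) + (6·8 - (-1)²) + (4·8 - (0)²) = 23 + 47 + 32 = 102,
  det = 6·(4·8 - (0)²) - (1)·((1)·8 - (0)·(-1)) + (-1)·((1)·(0) - 4·(-1)) = 6·(32) - (1)·(8) + (-1)·(4) = 180.
  So p(λ) = λ³ - 18λ² + 102λ - 180.
Step 2 — look for an integer root (rational root theorem: any rational root is an integer divisor of 180). Testing λ = 6:
  p(6) = 216 - 648 + 612 - 180 = 0  ✓
  Dividing out (λ - 6): p(λ) = (λ - 6)(λ² - 12λ + 30).
Step 3 — remaining eigenvalues from the quadratic λ² - 12λ + 30 = 0:
  Δ = 12² - 4·30 = 144 - 120 = 24,  λ = (12 ± √24)/2 = (12 ± 4.899)/2 ≈ 8.4495 or 3.5505.
  Sorted: λ_1 = 8.4495,  λ_2 = 6,  λ_3 = 3.5505  (check: sum = 18 = tr ✓).

Step 4 — unit eigenvector for λ_1 ≈ 8.4495: v spans the null space of (Sigma - λ_1 I), whose rows are
  r_1 = (-2.4495, 1, -1),  r_2 = (1, -4.4495, 0),  r_3 = (-1, 0, -0.4495).
  v is orthogonal to every row, so take v ∝ r_1 × r_2 = ((1)·(0) - (-1)·(-4.4495), (-1)·(1) - (-2.4495)·(0), (-2.4495)·(-4.4495) - (1)·(1)) ≈ (-4.4495, -1, 9.899).
  Rescale (multiply by -1 so the first nonzero entry is positive): u = (4.4495, 1, -9.899).
  ||u|| = √((4.4495)² + (1)² + (-9.899)²) = √(118.7878) ≈ 10.899,  v_1 = u/||u|| ≈ (0.4082, 0.0918, -0.9082) (||v_1|| = 1).

λ_1 = 8.4495,  λ_2 = 6,  λ_3 = 3.5505;  v_1 ≈ (0.4082, 0.0918, -0.9082)


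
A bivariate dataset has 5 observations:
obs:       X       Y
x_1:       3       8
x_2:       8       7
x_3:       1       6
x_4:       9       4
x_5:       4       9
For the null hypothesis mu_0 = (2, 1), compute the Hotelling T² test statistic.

Step 1 — sample mean vector:
  mean(X) = (3 + 8 + 1 + 9 + 4) / 5 = 25/5 = 5
  mean(Y) = (8 + 7 + 6 + 4 + 9) / 5 = 34/5 = 6.8
  x̄ = (5, 6.8),  deviation x̄ - mu_0 = (5, 6.8) - (2, 1) = (3, 5.8).

Step 2 — sample covariance matrix, S[i,j] = (1/(n-1)) · Σ_k (x_{k,i} - mean_i) · (x_{k,j} - mean_j), divisor n-1 = 4:
  S[X,X] = ((-2)·(-2) + (3)·(3) + (-4)·(-4) + (4)·(4) + (-1)·(-1)) / 4 = 46/4 = 11.5
  S[X,Y] = ((-2)·(1.2) + (3)·(0.2) + (-4)·(-0.8) + (4)·(-2.8) + (-1)·(2.2)) / 4 = -12/4 = -3
  S[Y,Y] = ((1.2)·(1.2) + (0.2)·(0.2) + (-0.8)·(-0.8) + (-2.8)·(-2.8) + (2.2)·(2.2)) / 4 = 14.8/4 = 3.7
  S = [[11.5, -3],
 [-3, 3.7]].

Step 3 — invert S. det(S) = 11.5·3.7 - (-3)² = 33.55.
  S^{-1} = (1/det) · [[d, -b], [-b, a]] = [[0.1103, 0.0894],
 [0.0894, 0.3428]].

Step 4 — quadratic form (x̄ - mu_0)^T · S^{-1} · (x̄ - mu_0):
  S^{-1} · (x̄ - mu_0) = (0.8495, 2.2563),
  (x̄ - mu_0)^T · [...] = (3)·(0.8495) + (5.8)·(2.2563) = 15.6352.

Step 5 — scale by n: T² = 5 · 15.6352 = 78.1759.

T² ≈ 78.1759


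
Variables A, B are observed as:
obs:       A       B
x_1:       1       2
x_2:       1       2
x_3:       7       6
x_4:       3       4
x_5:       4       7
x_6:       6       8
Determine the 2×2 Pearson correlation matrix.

Step 1 — column means:
  mean(A) = (1 + 1 + 7 + 3 + 4 + 6) / 6 = 22/6 = 3.6667
  mean(B) = (2 + 2 + 6 + 4 + 7 + 8) / 6 = 29/6 = 4.8333

Step 2 — sample variances and covariances s[i,j] = (1/(n-1)) · Σ_k (x_{k,i} - mean_i) · (x_{k,j} - mean_j), with n-1 = 5:
  s[A,A] = ((-2.6667)·(-2.6667) + (-2.6667)·(-2.6667) + (3.3333)·(3.3333) + (-0.6667)·(-0.6667) + (0.3333)·(0.3333) + (2.3333)·(2.3333)) / 5 = 31.3333/5 = 6.2667
  s[A,B] = ((-2.6667)·(-2.8333) + (-2.6667)·(-2.8333) + (3.3333)·(1.1667) + (-0.6667)·(-0.8333) + (0.3333)·(2.1667) + (2.3333)·(3.1667)) / 5 = 27.6667/5 = 5.5333
  s[B,B] = ((-2.8333)·(-2.8333) + (-2.8333)·(-2.8333) + (1.1667)·(1.1667) + (-0.8333)·(-0.8333) + (2.1667)·(2.1667) + (3.1667)·(3.1667)) / 5 = 32.8333/5 = 6.5667
  Sample standard deviations s_i = √(s[i,i]):
  s(A) = √(6.2667) = 2.5033
  s(B) = √(6.5667) = 2.5626

Step 3 — r_{ij} = s_{ij} / (s_i · s_j):
  r[A,A] = 1 (diagonal).
  r[A,B] = 5.5333 / (2.5033 · 2.5626) = 5.5333 / 6.4149 = 0.8626
  r[B,B] = 1 (diagonal).

R is symmetric with unit diagonal. Assembling:

R = [[1, 0.8626],
 [0.8626, 1]]


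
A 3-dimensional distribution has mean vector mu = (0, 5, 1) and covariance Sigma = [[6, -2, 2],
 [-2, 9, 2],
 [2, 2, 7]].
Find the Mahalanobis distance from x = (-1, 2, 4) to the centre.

Step 1 — centre the observation: (x - mu) = (-1, -3, 3).

Step 2 — invert Sigma (cofactor / det for 3×3, or solve directly):
  Sigma^{-1} = [[0.2153, 0.0657, -0.0803],
 [0.0657, 0.1387, -0.0584],
 [-0.0803, -0.0584, 0.1825]].

Step 3 — form the quadratic (x - mu)^T · Sigma^{-1} · (x - mu):
  Sigma^{-1} · (x - mu) = (-0.6533, -0.6569, 0.8029).
  (x - mu)^T · [Sigma^{-1} · (x - mu)] = (-1)·(-0.6533) + (-3)·(-0.6569) + (3)·(0.8029) = 5.0328.

Step 4 — take square root: d = √(5.0328) ≈ 2.2434.

d(x, mu) = √(5.0328) ≈ 2.2434


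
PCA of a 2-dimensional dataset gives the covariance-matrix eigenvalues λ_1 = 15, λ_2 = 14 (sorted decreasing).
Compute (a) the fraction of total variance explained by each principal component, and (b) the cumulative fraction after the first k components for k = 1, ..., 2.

Step 1 — total variance = trace(Sigma) = Σ λ_i = 15 + 14 = 29.

Step 2 — fraction explained by component i = λ_i / Σ λ:
  PC1: 15/29 = 0.5172
  PC2: 14/29 = 0.4828

Step 3 — cumulative fraction after k components = (λ_1 + ... + λ_k) / Σ λ:
  k = 1: 15/29 = 0.5172
  k = 2: (15 + 14)/29 = 29/29 = 1

Summary (fraction, with percent):

explained: PC1 0.5172 (51.72%), PC2 0.4828 (48.28%);  cumulative: 0.5172, 1


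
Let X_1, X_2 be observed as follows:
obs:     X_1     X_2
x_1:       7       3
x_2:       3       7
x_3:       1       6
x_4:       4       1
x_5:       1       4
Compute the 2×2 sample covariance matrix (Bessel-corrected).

Step 1 — column means:
  mean(X_1) = (7 + 3 + 1 + 4 + 1) / 5 = 16/5 = 3.2
  mean(X_2) = (3 + 7 + 6 + 1 + 4) / 5 = 21/5 = 4.2

Step 2 — sample covariance S[i,j] = (1/(n-1)) · Σ_k (x_{k,i} - mean_i) · (x_{k,j} - mean_j), with n-1 = 4.
  S[X_1,X_1] = ((3.8)·(3.8) + (-0.2)·(-0.2) + (-2.2)·(-2.2) + (0.8)·(0.8) + (-2.2)·(-2.2)) / 4 = 24.8/4 = 6.2
  S[X_1,X_2] = ((3.8)·(-1.2) + (-0.2)·(2.8) + (-2.2)·(1.8) + (0.8)·(-3.2) + (-2.2)·(-0.2)) / 4 = -11.2/4 = -2.8
  S[X_2,X_2] = ((-1.2)·(-1.2) + (2.8)·(2.8) + (1.8)·(1.8) + (-3.2)·(-3.2) + (-0.2)·(-0.2)) / 4 = 22.8/4 = 5.7

S is symmetric (S[j,i] = S[i,j]). Assembling:

S = [[6.2, -2.8],
 [-2.8, 5.7]]


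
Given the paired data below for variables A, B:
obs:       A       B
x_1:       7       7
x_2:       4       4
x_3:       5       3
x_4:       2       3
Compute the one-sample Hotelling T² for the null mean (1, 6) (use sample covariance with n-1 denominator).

Step 1 — sample mean vector:
  mean(A) = (7 + 4 + 5 + 2) / 4 = 18/4 = 4.5
  mean(B) = (7 + 4 + 3 + 3) / 4 = 17/4 = 4.25
  x̄ = (4.5, 4.25),  deviation x̄ - mu_0 = (4.5, 4.25) - (1, 6) = (3.5, -1.75).

Step 2 — sample covariance matrix, S[i,j] = (1/(n-1)) · Σ_k (x_{k,i} - mean_i) · (x_{k,j} - mean_j), divisor n-1 = 3:
  S[A,A] = ((2.5)·(2.5) + (-0.5)·(-0.5) + (0.5)·(0.5) + (-2.5)·(-2.5)) / 3 = 13/3 = 4.3333
  S[A,B] = ((2.5)·(2.75) + (-0.5)·(-0.25) + (0.5)·(-1.25) + (-2.5)·(-1.25)) / 3 = 9.5/3 = 3.1667
  S[B,B] = ((2.75)·(2.75) + (-0.25)·(-0.25) + (-1.25)·(-1.25) + (-1.25)·(-1.25)) / 3 = 10.75/3 = 3.5833
  S = [[4.3333, 3.1667],
 [3.1667, 3.5833]].

Step 3 — invert S. det(S) = 4.3333·3.5833 - (3.1667)² = 5.5.
  S^{-1} = (1/det) · [[d, -b], [-b, a]] = [[0.6515, -0.5758],
 [-0.5758, 0.7879]].

Step 4 — quadratic form (x̄ - mu_0)^T · S^{-1} · (x̄ - mu_0):
  S^{-1} · (x̄ - mu_0) = (3.2879, -3.3939),
  (x̄ - mu_0)^T · [...] = (3.5)·(3.2879) + (-1.75)·(-3.3939) = 17.447.

Step 5 — scale by n: T² = 4 · 17.447 = 69.7879.

T² ≈ 69.7879


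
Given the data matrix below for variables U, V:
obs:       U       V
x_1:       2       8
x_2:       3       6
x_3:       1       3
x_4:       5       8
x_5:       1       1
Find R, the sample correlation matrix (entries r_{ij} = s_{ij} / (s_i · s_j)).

Step 1 — column means:
  mean(U) = (2 + 3 + 1 + 5 + 1) / 5 = 12/5 = 2.4
  mean(V) = (8 + 6 + 3 + 8 + 1) / 5 = 26/5 = 5.2

Step 2 — sample variances and covariances s[i,j] = (1/(n-1)) · Σ_k (x_{k,i} - mean_i) · (x_{k,j} - mean_j), with n-1 = 4:
  s[U,U] = ((-0.4)·(-0.4) + (0.6)·(0.6) + (-1.4)·(-1.4) + (2.6)·(2.6) + (-1.4)·(-1.4)) / 4 = 11.2/4 = 2.8
  s[U,V] = ((-0.4)·(2.8) + (0.6)·(0.8) + (-1.4)·(-2.2) + (2.6)·(2.8) + (-1.4)·(-4.2)) / 4 = 15.6/4 = 3.9
  s[V,V] = ((2.8)·(2.8) + (0.8)·(0.8) + (-2.2)·(-2.2) + (2.8)·(2.8) + (-4.2)·(-4.2)) / 4 = 38.8/4 = 9.7
  Sample standard deviations s_i = √(s[i,i]):
  s(U) = √(2.8) = 1.6733
  s(V) = √(9.7) = 3.1145

Step 3 — r_{ij} = s_{ij} / (s_i · s_j):
  r[U,U] = 1 (diagonal).
  r[U,V] = 3.9 / (1.6733 · 3.1145) = 3.9 / 5.2115 = 0.7483
  r[V,V] = 1 (diagonal).

R is symmetric with unit diagonal. Assembling:

R = [[1, 0.7483],
 [0.7483, 1]]


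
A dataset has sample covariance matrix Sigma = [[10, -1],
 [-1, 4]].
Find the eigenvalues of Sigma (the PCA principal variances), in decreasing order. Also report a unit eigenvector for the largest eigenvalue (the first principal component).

Step 1 — characteristic polynomial of 2×2 Sigma:
  det(Sigma - λI) = λ² - trace · λ + det = 0.
  trace = 10 + 4 = 14, det = 10·4 - (-1)² = 39.
Step 2 — discriminant:
  Δ = trace² - 4·det = 196 - 156 = 40.
Step 3 — eigenvalues:
  λ = (trace ± √Δ)/2 = (14 ± 6.3246)/2,
  λ_1 = 10.1623,  λ_2 = 3.8377.

Step 4 — unit eigenvector for λ_1: solve (Sigma - λ_1 I)v = 0. First row:
  (10 - 10.1623)·v_x + (-1)·v_y = 0, i.e. (-0.1623)·v_x + (-1)·v_y = 0,
  so v ∝ (b, λ_1 - a) = (-1, 0.1623); multiply by -1 so the first entry is positive: u = (1, -0.1623).
  ||u|| = √((1)² + (-0.1623)²) = √(1.0263) ≈ 1.0131,
  v_1 = u/||u|| ≈ (0.9871, -0.1602) (||v_1|| = 1).

λ_1 = 10.1623,  λ_2 = 3.8377;  v_1 ≈ (0.9871, -0.1602)


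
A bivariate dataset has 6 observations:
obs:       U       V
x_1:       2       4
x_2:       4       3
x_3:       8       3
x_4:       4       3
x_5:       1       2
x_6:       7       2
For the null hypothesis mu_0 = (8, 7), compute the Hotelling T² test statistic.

Step 1 — sample mean vector:
  mean(U) = (2 + 4 + 8 + 4 + 1 + 7) / 6 = 26/6 = 4.3333
  mean(V) = (4 + 3 + 3 + 3 + 2 + 2) / 6 = 17/6 = 2.8333
  x̄ = (4.3333, 2.8333),  deviation x̄ - mu_0 = (4.3333, 2.8333) - (8, 7) = (-3.6667, -4.1667).

Step 2 — sample covariance matrix, S[i,j] = (1/(n-1)) · Σ_k (x_{k,i} - mean_i) · (x_{k,j} - mean_j), divisor n-1 = 5:
  S[U,U] = ((-2.3333)·(-2.3333) + (-0.3333)·(-0.3333) + (3.6667)·(3.6667) + (-0.3333)·(-0.3333) + (-3.3333)·(-3.3333) + (2.6667)·(2.6667)) / 5 = 37.3333/5 = 7.4667
  S[U,V] = ((-2.3333)·(1.1667) + (-0.3333)·(0.1667) + (3.6667)·(0.1667) + (-0.3333)·(0.1667) + (-3.3333)·(-0.8333) + (2.6667)·(-0.8333)) / 5 = -1.6667/5 = -0.3333
  S[V,V] = ((1.1667)·(1.1667) + (0.1667)·(0.1667) + (0.1667)·(0.1667) + (0.1667)·(0.1667) + (-0.8333)·(-0.8333) + (-0.8333)·(-0.8333)) / 5 = 2.8333/5 = 0.5667
  S = [[7.4667, -0.3333],
 [-0.3333, 0.5667]].

Step 3 — invert S. det(S) = 7.4667·0.5667 - (-0.3333)² = 4.12.
  S^{-1} = (1/det) · [[d, -b], [-b, a]] = [[0.1375, 0.0809],
 [0.0809, 1.8123]].

Step 4 — quadratic form (x̄ - mu_0)^T · S^{-1} · (x̄ - mu_0):
  S^{-1} · (x̄ - mu_0) = (-0.8414, -7.8479),
  (x̄ - mu_0)^T · [...] = (-3.6667)·(-0.8414) + (-4.1667)·(-7.8479) = 35.7848.

Step 5 — scale by n: T² = 6 · 35.7848 = 214.7087.

T² ≈ 214.7087


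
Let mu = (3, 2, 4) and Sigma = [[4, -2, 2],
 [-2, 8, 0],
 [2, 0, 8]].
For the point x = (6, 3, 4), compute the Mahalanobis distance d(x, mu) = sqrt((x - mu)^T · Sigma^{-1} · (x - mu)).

Step 1 — centre the observation: (x - mu) = (3, 1, 0).

Step 2 — invert Sigma (cofactor / det for 3×3, or solve directly):
  Sigma^{-1} = [[0.3333, 0.0833, -0.0833],
 [0.0833, 0.1458, -0.0208],
 [-0.0833, -0.0208, 0.1458]].

Step 3 — form the quadratic (x - mu)^T · Sigma^{-1} · (x - mu):
  Sigma^{-1} · (x - mu) = (1.0833, 0.3958, -0.2708).
  (x - mu)^T · [Sigma^{-1} · (x - mu)] = (3)·(1.0833) + (1)·(0.3958) + (0)·(-0.2708) = 3.6458.

Step 4 — take square root: d = √(3.6458) ≈ 1.9094.

d(x, mu) = √(3.6458) ≈ 1.9094


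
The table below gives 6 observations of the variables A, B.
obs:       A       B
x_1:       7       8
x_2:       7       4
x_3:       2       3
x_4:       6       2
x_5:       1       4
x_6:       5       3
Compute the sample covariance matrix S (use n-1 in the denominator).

Step 1 — column means:
  mean(A) = (7 + 7 + 2 + 6 + 1 + 5) / 6 = 28/6 = 4.6667
  mean(B) = (8 + 4 + 3 + 2 + 4 + 3) / 6 = 24/6 = 4

Step 2 — sample covariance S[i,j] = (1/(n-1)) · Σ_k (x_{k,i} - mean_i) · (x_{k,j} - mean_j), with n-1 = 5.
  S[A,A] = ((2.3333)·(2.3333) + (2.3333)·(2.3333) + (-2.6667)·(-2.6667) + (1.3333)·(1.3333) + (-3.6667)·(-3.6667) + (0.3333)·(0.3333)) / 5 = 33.3333/5 = 6.6667
  S[A,B] = ((2.3333)·(4) + (2.3333)·(0) + (-2.6667)·(-1) + (1.3333)·(-2) + (-3.6667)·(0) + (0.3333)·(-1)) / 5 = 9/5 = 1.8
  S[B,B] = ((4)·(4) + (0)·(0) + (-1)·(-1) + (-2)·(-2) + (0)·(0) + (-1)·(-1)) / 5 = 22/5 = 4.4

S is symmetric (S[j,i] = S[i,j]). Assembling:

S = [[6.6667, 1.8],
 [1.8, 4.4]]


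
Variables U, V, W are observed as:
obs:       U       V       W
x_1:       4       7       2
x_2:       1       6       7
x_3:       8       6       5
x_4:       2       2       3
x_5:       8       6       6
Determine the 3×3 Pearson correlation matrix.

Step 1 — column means:
  mean(U) = (4 + 1 + 8 + 2 + 8) / 5 = 23/5 = 4.6
  mean(V) = (7 + 6 + 6 + 2 + 6) / 5 = 27/5 = 5.4
  mean(W) = (2 + 7 + 5 + 3 + 6) / 5 = 23/5 = 4.6

Step 2 — sample variances and covariances s[i,j] = (1/(n-1)) · Σ_k (x_{k,i} - mean_i) · (x_{k,j} - mean_j), with n-1 = 4:
  s[U,U] = ((-0.6)·(-0.6) + (-3.6)·(-3.6) + (3.4)·(3.4) + (-2.6)·(-2.6) + (3.4)·(3.4)) / 4 = 43.2/4 = 10.8
  s[U,V] = ((-0.6)·(1.6) + (-3.6)·(0.6) + (3.4)·(0.6) + (-2.6)·(-3.4) + (3.4)·(0.6)) / 4 = 9.8/4 = 2.45
  s[U,W] = ((-0.6)·(-2.6) + (-3.6)·(2.4) + (3.4)·(0.4) + (-2.6)·(-1.6) + (3.4)·(1.4)) / 4 = 3.2/4 = 0.8
  s[V,V] = ((1.6)·(1.6) + (0.6)·(0.6) + (0.6)·(0.6) + (-3.4)·(-3.4) + (0.6)·(0.6)) / 4 = 15.2/4 = 3.8
  s[V,W] = ((1.6)·(-2.6) + (0.6)·(2.4) + (0.6)·(0.4) + (-3.4)·(-1.6) + (0.6)·(1.4)) / 4 = 3.8/4 = 0.95
  s[W,W] = ((-2.6)·(-2.6) + (2.4)·(2.4) + (0.4)·(0.4) + (-1.6)·(-1.6) + (1.4)·(1.4)) / 4 = 17.2/4 = 4.3
  Sample standard deviations s_i = √(s[i,i]):
  s(U) = √(10.8) = 3.2863
  s(V) = √(3.8) = 1.9494
  s(W) = √(4.3) = 2.0736

Step 3 — r_{ij} = s_{ij} / (s_i · s_j):
  r[U,U] = 1 (diagonal).
  r[U,V] = 2.45 / (3.2863 · 1.9494) = 2.45 / 6.4062 = 0.3824
  r[U,W] = 0.8 / (3.2863 · 2.0736) = 0.8 / 6.8147 = 0.1174
  r[V,V] = 1 (diagonal).
  r[V,W] = 0.95 / (1.9494 · 2.0736) = 0.95 / 4.0423 = 0.235
  r[W,W] = 1 (diagonal).

R is symmetric with unit diagonal. Assembling:

R = [[1, 0.3824, 0.1174],
 [0.3824, 1, 0.235],
 [0.1174, 0.235, 1]]


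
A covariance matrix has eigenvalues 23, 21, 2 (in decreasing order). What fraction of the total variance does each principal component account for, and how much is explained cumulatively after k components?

Step 1 — total variance = trace(Sigma) = Σ λ_i = 23 + 21 + 2 = 46.

Step 2 — fraction explained by component i = λ_i / Σ λ:
  PC1: 23/46 = 0.5
  PC2: 21/46 = 0.4565
  PC3: 2/46 = 0.0435

Step 3 — cumulative fraction after k components = (λ_1 + ... + λ_k) / Σ λ:
  k = 1: 23/46 = 0.5
  k = 2: (23 + 21)/46 = 44/46 = 0.9565
  k = 3: (23 + 21 + 2)/46 = 46/46 = 1

Summary (fraction, with percent):

explained: PC1 0.5 (50%), PC2 0.4565 (45.65%), PC3 0.0435 (4.35%);  cumulative: 0.5, 0.9565, 1


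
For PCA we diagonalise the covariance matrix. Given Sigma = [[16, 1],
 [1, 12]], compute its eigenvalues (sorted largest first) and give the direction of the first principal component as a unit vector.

Step 1 — characteristic polynomial of 2×2 Sigma:
  det(Sigma - λI) = λ² - trace · λ + det = 0.
  trace = 16 + 12 = 28, det = 16·12 - (1)² = 191.
Step 2 — discriminant:
  Δ = trace² - 4·det = 784 - 764 = 20.
Step 3 — eigenvalues:
  λ = (trace ± √Δ)/2 = (28 ± 4.4721)/2,
  λ_1 = 16.2361,  λ_2 = 11.7639.

Step 4 — unit eigenvector for λ_1: solve (Sigma - λ_1 I)v = 0. First row:
  (16 - 16.2361)·v_x + (1)·v_y = 0, i.e. (-0.2361)·v_x + (1)·v_y = 0,
  so v ∝ (b, λ_1 - a) = (1, 0.2361) = u.
  ||u|| = √((1)² + (0.2361)²) = √(1.0557) ≈ 1.0275,
  v_1 = u/||u|| ≈ (0.9732, 0.2298) (||v_1|| = 1).

λ_1 = 16.2361,  λ_2 = 11.7639;  v_1 ≈ (0.9732, 0.2298)


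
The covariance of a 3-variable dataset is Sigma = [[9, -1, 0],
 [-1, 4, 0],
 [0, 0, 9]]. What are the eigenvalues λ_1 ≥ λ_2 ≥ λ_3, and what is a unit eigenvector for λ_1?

Step 1 — characteristic polynomial p(λ) = det(λI - Sigma) = λ³ - tr·λ² + c_1·λ - det, where tr = trace, c_1 = sum of the principal 2×2 minors, det = det(Sigma):
  tr = 9 + 4 + 9 = 22,
  c_1 = (9·4 - (-1)²) + (9·9 - (0)²) + (4·9 - (0)²) = 35 + 81 + 36 = 152,
  det = 9·(4·9 - (0)²) - (-1)·((-1)·9 - (0)·(0)) + (0)·((-1)·(0) - 4·(0)) = 9·(36) - (-1)·(-9) + (0)·(0) = 315.
  So p(λ) = λ³ - 22λ² + 152λ - 315.
Step 2 — look for an integer root (rational root theorem: any rational root is an integer divisor of 315). Testing λ = 9:
  p(9) = 729 - 1782 + 1368 - 315 = 0  ✓
  Dividing out (λ - 9): p(λ) = (λ - 9)(λ² - 13λ + 35).
Step 3 — remaining eigenvalues from the quadratic λ² - 13λ + 35 = 0:
  Δ = 13² - 4·35 = 169 - 140 = 29,  λ = (13 ± √29)/2 = (13 ± 5.3852)/2 ≈ 9.1926 or 3.8074.
  Sorted: λ_1 = 9.1926,  λ_2 = 9,  λ_3 = 3.8074  (check: sum = 22 = tr ✓).

Step 4 — unit eigenvector for λ_1 ≈ 9.1926: v spans the null space of (Sigma - λ_1 I), whose rows are
  r_1 = (-0.1926, -1, 0),  r_2 = (-1, -5.1926, 0),  r_3 = (0, 0, -0.1926).
  v is orthogonal to every row, so take v ∝ r_1 × r_3 = ((-1)·(-0.1926) - (0)·(0), (0)·(0) - (-0.1926)·(-0.1926), (-0.1926)·(0) - (-1)·(0)) ≈ (0.1926, -0.0371, 0).
  Let u = (0.1926, -0.0371, 0).
  ||u|| = √((0.1926)² + (-0.0371)² + (0)²) = √(0.0385) ≈ 0.1961,  v_1 = u/||u|| ≈ (0.982, -0.1891, 0) (||v_1|| = 1).

λ_1 = 9.1926,  λ_2 = 9,  λ_3 = 3.8074;  v_1 ≈ (0.982, -0.1891, 0)


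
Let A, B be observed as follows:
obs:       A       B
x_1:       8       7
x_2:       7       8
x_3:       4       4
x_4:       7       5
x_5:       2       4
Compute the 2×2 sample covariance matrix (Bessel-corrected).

Step 1 — column means:
  mean(A) = (8 + 7 + 4 + 7 + 2) / 5 = 28/5 = 5.6
  mean(B) = (7 + 8 + 4 + 5 + 4) / 5 = 28/5 = 5.6

Step 2 — sample covariance S[i,j] = (1/(n-1)) · Σ_k (x_{k,i} - mean_i) · (x_{k,j} - mean_j), with n-1 = 4.
  S[A,A] = ((2.4)·(2.4) + (1.4)·(1.4) + (-1.6)·(-1.6) + (1.4)·(1.4) + (-3.6)·(-3.6)) / 4 = 25.2/4 = 6.3
  S[A,B] = ((2.4)·(1.4) + (1.4)·(2.4) + (-1.6)·(-1.6) + (1.4)·(-0.6) + (-3.6)·(-1.6)) / 4 = 14.2/4 = 3.55
  S[B,B] = ((1.4)·(1.4) + (2.4)·(2.4) + (-1.6)·(-1.6) + (-0.6)·(-0.6) + (-1.6)·(-1.6)) / 4 = 13.2/4 = 3.3

S is symmetric (S[j,i] = S[i,j]). Assembling:

S = [[6.3, 3.55],
 [3.55, 3.3]]


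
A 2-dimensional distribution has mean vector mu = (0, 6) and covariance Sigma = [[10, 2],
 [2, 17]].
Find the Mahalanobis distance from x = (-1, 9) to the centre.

Step 1 — centre the observation: (x - mu) = (-1, 3).

Step 2 — invert Sigma. det(Sigma) = 10·17 - (2)² = 166.
  Sigma^{-1} = (1/det) · [[d, -b], [-b, a]] = [[0.1024, -0.012],
 [-0.012, 0.0602]].

Step 3 — form the quadratic (x - mu)^T · Sigma^{-1} · (x - mu):
  Sigma^{-1} · (x - mu) = (-0.1386, 0.1928).
  (x - mu)^T · [Sigma^{-1} · (x - mu)] = (-1)·(-0.1386) + (3)·(0.1928) = 0.7169.

Step 4 — take square root: d = √(0.7169) ≈ 0.8467.

d(x, mu) = √(0.7169) ≈ 0.8467


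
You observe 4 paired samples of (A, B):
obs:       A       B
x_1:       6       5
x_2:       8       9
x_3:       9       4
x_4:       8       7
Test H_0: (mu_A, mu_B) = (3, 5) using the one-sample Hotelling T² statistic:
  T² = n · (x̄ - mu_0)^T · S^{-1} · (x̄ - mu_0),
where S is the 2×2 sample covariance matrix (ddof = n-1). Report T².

Step 1 — sample mean vector:
  mean(A) = (6 + 8 + 9 + 8) / 4 = 31/4 = 7.75
  mean(B) = (5 + 9 + 4 + 7) / 4 = 25/4 = 6.25
  x̄ = (7.75, 6.25),  deviation x̄ - mu_0 = (7.75, 6.25) - (3, 5) = (4.75, 1.25).

Step 2 — sample covariance matrix, S[i,j] = (1/(n-1)) · Σ_k (x_{k,i} - mean_i) · (x_{k,j} - mean_j), divisor n-1 = 3:
  S[A,A] = ((-1.75)·(-1.75) + (0.25)·(0.25) + (1.25)·(1.25) + (0.25)·(0.25)) / 3 = 4.75/3 = 1.5833
  S[A,B] = ((-1.75)·(-1.25) + (0.25)·(2.75) + (1.25)·(-2.25) + (0.25)·(0.75)) / 3 = 0.25/3 = 0.0833
  S[B,B] = ((-1.25)·(-1.25) + (2.75)·(2.75) + (-2.25)·(-2.25) + (0.75)·(0.75)) / 3 = 14.75/3 = 4.9167
  S = [[1.5833, 0.0833],
 [0.0833, 4.9167]].

Step 3 — invert S. det(S) = 1.5833·4.9167 - (0.0833)² = 7.7778.
  S^{-1} = (1/det) · [[d, -b], [-b, a]] = [[0.6321, -0.0107],
 [-0.0107, 0.2036]].

Step 4 — quadratic form (x̄ - mu_0)^T · S^{-1} · (x̄ - mu_0):
  S^{-1} · (x̄ - mu_0) = (2.9893, 0.2036),
  (x̄ - mu_0)^T · [...] = (4.75)·(2.9893) + (1.25)·(0.2036) = 14.4536.

Step 5 — scale by n: T² = 4 · 14.4536 = 57.8143.

T² ≈ 57.8143


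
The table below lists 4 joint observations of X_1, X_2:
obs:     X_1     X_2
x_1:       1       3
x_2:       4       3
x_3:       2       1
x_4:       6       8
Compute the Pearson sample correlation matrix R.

Step 1 — column means:
  mean(X_1) = (1 + 4 + 2 + 6) / 4 = 13/4 = 3.25
  mean(X_2) = (3 + 3 + 1 + 8) / 4 = 15/4 = 3.75

Step 2 — sample variances and covariances s[i,j] = (1/(n-1)) · Σ_k (x_{k,i} - mean_i) · (x_{k,j} - mean_j), with n-1 = 3:
  s[X_1,X_1] = ((-2.25)·(-2.25) + (0.75)·(0.75) + (-1.25)·(-1.25) + (2.75)·(2.75)) / 3 = 14.75/3 = 4.9167
  s[X_1,X_2] = ((-2.25)·(-0.75) + (0.75)·(-0.75) + (-1.25)·(-2.75) + (2.75)·(4.25)) / 3 = 16.25/3 = 5.4167
  s[X_2,X_2] = ((-0.75)·(-0.75) + (-0.75)·(-0.75) + (-2.75)·(-2.75) + (4.25)·(4.25)) / 3 = 26.75/3 = 8.9167
  Sample standard deviations s_i = √(s[i,i]):
  s(X_1) = √(4.9167) = 2.2174
  s(X_2) = √(8.9167) = 2.9861

Step 3 — r_{ij} = s_{ij} / (s_i · s_j):
  r[X_1,X_1] = 1 (diagonal).
  r[X_1,X_2] = 5.4167 / (2.2174 · 2.9861) = 5.4167 / 6.6212 = 0.8181
  r[X_2,X_2] = 1 (diagonal).

R is symmetric with unit diagonal. Assembling:

R = [[1, 0.8181],
 [0.8181, 1]]


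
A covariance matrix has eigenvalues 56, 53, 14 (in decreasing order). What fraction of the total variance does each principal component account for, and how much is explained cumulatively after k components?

Step 1 — total variance = trace(Sigma) = Σ λ_i = 56 + 53 + 14 = 123.

Step 2 — fraction explained by component i = λ_i / Σ λ:
  PC1: 56/123 = 0.4553
  PC2: 53/123 = 0.4309
  PC3: 14/123 = 0.1138

Step 3 — cumulative fraction after k components = (λ_1 + ... + λ_k) / Σ λ:
  k = 1: 56/123 = 0.4553
  k = 2: (56 + 53)/123 = 109/123 = 0.8862
  k = 3: (56 + 53 + 14)/123 = 123/123 = 1

Summary (fraction, with percent):

explained: PC1 0.4553 (45.53%), PC2 0.4309 (43.09%), PC3 0.1138 (11.38%);  cumulative: 0.4553, 0.8862, 1


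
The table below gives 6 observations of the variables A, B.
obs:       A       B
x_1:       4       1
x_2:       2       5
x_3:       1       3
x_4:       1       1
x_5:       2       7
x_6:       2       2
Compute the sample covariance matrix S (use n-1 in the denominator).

Step 1 — column means:
  mean(A) = (4 + 2 + 1 + 1 + 2 + 2) / 6 = 12/6 = 2
  mean(B) = (1 + 5 + 3 + 1 + 7 + 2) / 6 = 19/6 = 3.1667

Step 2 — sample covariance S[i,j] = (1/(n-1)) · Σ_k (x_{k,i} - mean_i) · (x_{k,j} - mean_j), with n-1 = 5.
  S[A,A] = ((2)·(2) + (0)·(0) + (-1)·(-1) + (-1)·(-1) + (0)·(0) + (0)·(0)) / 5 = 6/5 = 1.2
  S[A,B] = ((2)·(-2.1667) + (0)·(1.8333) + (-1)·(-0.1667) + (-1)·(-2.1667) + (0)·(3.8333) + (0)·(-1.1667)) / 5 = -2/5 = -0.4
  S[B,B] = ((-2.1667)·(-2.1667) + (1.8333)·(1.8333) + (-0.1667)·(-0.1667) + (-2.1667)·(-2.1667) + (3.8333)·(3.8333) + (-1.1667)·(-1.1667)) / 5 = 28.8333/5 = 5.7667

S is symmetric (S[j,i] = S[i,j]). Assembling:

S = [[1.2, -0.4],
 [-0.4, 5.7667]]


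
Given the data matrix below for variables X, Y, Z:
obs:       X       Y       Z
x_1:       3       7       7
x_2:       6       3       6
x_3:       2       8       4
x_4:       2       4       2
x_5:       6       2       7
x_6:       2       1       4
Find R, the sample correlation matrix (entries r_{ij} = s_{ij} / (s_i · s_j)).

Step 1 — column means:
  mean(X) = (3 + 6 + 2 + 2 + 6 + 2) / 6 = 21/6 = 3.5
  mean(Y) = (7 + 3 + 8 + 4 + 2 + 1) / 6 = 25/6 = 4.1667
  mean(Z) = (7 + 6 + 4 + 2 + 7 + 4) / 6 = 30/6 = 5

Step 2 — sample variances and covariances s[i,j] = (1/(n-1)) · Σ_k (x_{k,i} - mean_i) · (x_{k,j} - mean_j), with n-1 = 5:
  s[X,X] = ((-0.5)·(-0.5) + (2.5)·(2.5) + (-1.5)·(-1.5) + (-1.5)·(-1.5) + (2.5)·(2.5) + (-1.5)·(-1.5)) / 5 = 19.5/5 = 3.9
  s[X,Y] = ((-0.5)·(2.8333) + (2.5)·(-1.1667) + (-1.5)·(3.8333) + (-1.5)·(-0.1667) + (2.5)·(-2.1667) + (-1.5)·(-3.1667)) / 5 = -10.5/5 = -2.1
  s[X,Z] = ((-0.5)·(2) + (2.5)·(1) + (-1.5)·(-1) + (-1.5)·(-3) + (2.5)·(2) + (-1.5)·(-1)) / 5 = 14/5 = 2.8
  s[Y,Y] = ((2.8333)·(2.8333) + (-1.1667)·(-1.1667) + (3.8333)·(3.8333) + (-0.1667)·(-0.1667) + (-2.1667)·(-2.1667) + (-3.1667)·(-3.1667)) / 5 = 38.8333/5 = 7.7667
  s[Y,Z] = ((2.8333)·(2) + (-1.1667)·(1) + (3.8333)·(-1) + (-0.1667)·(-3) + (-2.1667)·(2) + (-3.1667)·(-1)) / 5 = 0/5 = 0
  s[Z,Z] = ((2)·(2) + (1)·(1) + (-1)·(-1) + (-3)·(-3) + (2)·(2) + (-1)·(-1)) / 5 = 20/5 = 4
  Sample standard deviations s_i = √(s[i,i]):
  s(X) = √(3.9) = 1.9748
  s(Y) = √(7.7667) = 2.7869
  s(Z) = √(4) = 2

Step 3 — r_{ij} = s_{ij} / (s_i · s_j):
  r[X,X] = 1 (diagonal).
  r[X,Y] = -2.1 / (1.9748 · 2.7869) = -2.1 / 5.5036 = -0.3816
  r[X,Z] = 2.8 / (1.9748 · 2) = 2.8 / 3.9497 = 0.7089
  r[Y,Y] = 1 (diagonal).
  r[Y,Z] = 0 / (2.7869 · 2) = 0 / 5.5737 = 0
  r[Z,Z] = 1 (diagonal).

R is symmetric with unit diagonal. Assembling:

R = [[1, -0.3816, 0.7089],
 [-0.3816, 1, 0],
 [0.7089, 0, 1]]


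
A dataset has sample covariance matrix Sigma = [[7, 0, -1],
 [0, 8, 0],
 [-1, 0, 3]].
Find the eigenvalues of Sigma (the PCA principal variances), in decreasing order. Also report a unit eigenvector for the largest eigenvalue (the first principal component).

Step 1 — characteristic polynomial p(λ) = det(λI - Sigma) = λ³ - tr·λ² + c_1·λ - det, where tr = trace, c_1 = sum of the principal 2×2 minors, det = det(Sigma):
  tr = 7 + 8 + 3 = 18,
  c_1 = (7·8 - (0)²) + (7·3 - (-1)²) + (8·3 - (0)²) = 56 + 20 + 24 = 100,
  det = 7·(8·3 - (0)²) - (0)·((0)·3 - (0)·(-1)) + (-1)·((0)·(0) - 8·(-1)) = 7·(24) - (0)·(0) + (-1)·(8) = 160.
  So p(λ) = λ³ - 18λ² + 100λ - 160.
Step 2 — look for an integer root (rational root theorem: any rational root is an integer divisor of 160). Testing λ = 8:
  p(8) = 512 - 1152 + 800 - 160 = 0  ✓
  Dividing out (λ - 8): p(λ) = (λ - 8)(λ² - 10λ + 20).
Step 3 — remaining eigenvalues from the quadratic λ² - 10λ + 20 = 0:
  Δ = 10² - 4·20 = 100 - 80 = 20,  λ = (10 ± √20)/2 = (10 ± 4.4721)/2 ≈ 7.2361 or 2.7639.
  Sorted: λ_1 = 8,  λ_2 = 7.2361,  λ_3 = 2.7639  (check: sum = 18 = tr ✓).

Step 4 — unit eigenvector for λ_1 = 8: v spans the null space of (Sigma - λ_1 I), whose rows are
  r_1 = (-1, 0, -1),  r_2 = (0, 0, 0),  r_3 = (-1, 0, -5).
  v is orthogonal to every row, so take v ∝ r_1 × r_3 = ((0)·(-5) - (-1)·(0), (-1)·(-1) - (-1)·(-5), (-1)·(0) - (0)·(-1)) = (0, -4, 0).
  Rescale (divide by 4; multiply by -1 so the first nonzero entry is positive): u = (0, 1, 0).
  ||u|| = √((0)² + (1)² + (0)²) = √(1) = 1,  v_1 = u/||u|| ≈ (0, 1, 0) (||v_1|| = 1).

λ_1 = 8,  λ_2 = 7.2361,  λ_3 = 2.7639;  v_1 ≈ (0, 1, 0)


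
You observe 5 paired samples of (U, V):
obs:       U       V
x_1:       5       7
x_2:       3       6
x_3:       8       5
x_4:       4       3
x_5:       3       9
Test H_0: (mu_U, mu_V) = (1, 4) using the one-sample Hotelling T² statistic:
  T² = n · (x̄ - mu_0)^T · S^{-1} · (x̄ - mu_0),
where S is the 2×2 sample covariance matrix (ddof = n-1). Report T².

Step 1 — sample mean vector:
  mean(U) = (5 + 3 + 8 + 4 + 3) / 5 = 23/5 = 4.6
  mean(V) = (7 + 6 + 5 + 3 + 9) / 5 = 30/5 = 6
  x̄ = (4.6, 6),  deviation x̄ - mu_0 = (4.6, 6) - (1, 4) = (3.6, 2).

Step 2 — sample covariance matrix, S[i,j] = (1/(n-1)) · Σ_k (x_{k,i} - mean_i) · (x_{k,j} - mean_j), divisor n-1 = 4:
  S[U,U] = ((0.4)·(0.4) + (-1.6)·(-1.6) + (3.4)·(3.4) + (-0.6)·(-0.6) + (-1.6)·(-1.6)) / 4 = 17.2/4 = 4.3
  S[U,V] = ((0.4)·(1) + (-1.6)·(0) + (3.4)·(-1) + (-0.6)·(-3) + (-1.6)·(3)) / 4 = -6/4 = -1.5
  S[V,V] = ((1)·(1) + (0)·(0) + (-1)·(-1) + (-3)·(-3) + (3)·(3)) / 4 = 20/4 = 5
  S = [[4.3, -1.5],
 [-1.5, 5]].

Step 3 — invert S. det(S) = 4.3·5 - (-1.5)² = 19.25.
  S^{-1} = (1/det) · [[d, -b], [-b, a]] = [[0.2597, 0.0779],
 [0.0779, 0.2234]].

Step 4 — quadratic form (x̄ - mu_0)^T · S^{-1} · (x̄ - mu_0):
  S^{-1} · (x̄ - mu_0) = (1.0909, 0.7273),
  (x̄ - mu_0)^T · [...] = (3.6)·(1.0909) + (2)·(0.7273) = 5.3818.

Step 5 — scale by n: T² = 5 · 5.3818 = 26.9091.

T² ≈ 26.9091


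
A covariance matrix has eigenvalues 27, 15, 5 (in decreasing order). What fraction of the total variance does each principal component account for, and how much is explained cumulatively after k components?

Step 1 — total variance = trace(Sigma) = Σ λ_i = 27 + 15 + 5 = 47.

Step 2 — fraction explained by component i = λ_i / Σ λ:
  PC1: 27/47 = 0.5745
  PC2: 15/47 = 0.3191
  PC3: 5/47 = 0.1064

Step 3 — cumulative fraction after k components = (λ_1 + ... + λ_k) / Σ λ:
  k = 1: 27/47 = 0.5745
  k = 2: (27 + 15)/47 = 42/47 = 0.8936
  k = 3: (27 + 15 + 5)/47 = 47/47 = 1

Summary (fraction, with percent):

explained: PC1 0.5745 (57.45%), PC2 0.3191 (31.91%), PC3 0.1064 (10.64%);  cumulative: 0.5745, 0.8936, 1


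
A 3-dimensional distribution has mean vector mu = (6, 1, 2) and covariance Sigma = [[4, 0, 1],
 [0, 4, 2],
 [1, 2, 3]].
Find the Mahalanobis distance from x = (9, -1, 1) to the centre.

Step 1 — centre the observation: (x - mu) = (3, -2, -1).

Step 2 — invert Sigma (cofactor / det for 3×3, or solve directly):
  Sigma^{-1} = [[0.2857, 0.0714, -0.1429],
 [0.0714, 0.3929, -0.2857],
 [-0.1429, -0.2857, 0.5714]].

Step 3 — form the quadratic (x - mu)^T · Sigma^{-1} · (x - mu):
  Sigma^{-1} · (x - mu) = (0.8571, -0.2857, -0.4286).
  (x - mu)^T · [Sigma^{-1} · (x - mu)] = (3)·(0.8571) + (-2)·(-0.2857) + (-1)·(-0.4286) = 3.5714.

Step 4 — take square root: d = √(3.5714) ≈ 1.8898.

d(x, mu) = √(3.5714) ≈ 1.8898


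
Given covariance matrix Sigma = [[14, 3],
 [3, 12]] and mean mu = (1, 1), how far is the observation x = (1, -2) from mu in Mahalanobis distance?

Step 1 — centre the observation: (x - mu) = (0, -3).

Step 2 — invert Sigma. det(Sigma) = 14·12 - (3)² = 159.
  Sigma^{-1} = (1/det) · [[d, -b], [-b, a]] = [[0.0755, -0.0189],
 [-0.0189, 0.0881]].

Step 3 — form the quadratic (x - mu)^T · Sigma^{-1} · (x - mu):
  Sigma^{-1} · (x - mu) = (0.0566, -0.2642).
  (x - mu)^T · [Sigma^{-1} · (x - mu)] = (0)·(0.0566) + (-3)·(-0.2642) = 0.7925.

Step 4 — take square root: d = √(0.7925) ≈ 0.8902.

d(x, mu) = √(0.7925) ≈ 0.8902


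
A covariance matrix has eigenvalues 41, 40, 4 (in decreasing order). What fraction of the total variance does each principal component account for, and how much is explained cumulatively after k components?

Step 1 — total variance = trace(Sigma) = Σ λ_i = 41 + 40 + 4 = 85.

Step 2 — fraction explained by component i = λ_i / Σ λ:
  PC1: 41/85 = 0.4824
  PC2: 40/85 = 0.4706
  PC3: 4/85 = 0.0471

Step 3 — cumulative fraction after k components = (λ_1 + ... + λ_k) / Σ λ:
  k = 1: 41/85 = 0.4824
  k = 2: (41 + 40)/85 = 81/85 = 0.9529
  k = 3: (41 + 40 + 4)/85 = 85/85 = 1

Summary (fraction, with percent):

explained: PC1 0.4824 (48.24%), PC2 0.4706 (47.06%), PC3 0.0471 (4.71%);  cumulative: 0.4824, 0.9529, 1


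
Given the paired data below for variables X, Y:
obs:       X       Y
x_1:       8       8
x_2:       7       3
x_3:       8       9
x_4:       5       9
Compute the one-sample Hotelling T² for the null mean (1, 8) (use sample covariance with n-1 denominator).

Step 1 — sample mean vector:
  mean(X) = (8 + 7 + 8 + 5) / 4 = 28/4 = 7
  mean(Y) = (8 + 3 + 9 + 9) / 4 = 29/4 = 7.25
  x̄ = (7, 7.25),  deviation x̄ - mu_0 = (7, 7.25) - (1, 8) = (6, -0.75).

Step 2 — sample covariance matrix, S[i,j] = (1/(n-1)) · Σ_k (x_{k,i} - mean_i) · (x_{k,j} - mean_j), divisor n-1 = 3:
  S[X,X] = ((1)·(1) + (0)·(0) + (1)·(1) + (-2)·(-2)) / 3 = 6/3 = 2
  S[X,Y] = ((1)·(0.75) + (0)·(-4.25) + (1)·(1.75) + (-2)·(1.75)) / 3 = -1/3 = -0.3333
  S[Y,Y] = ((0.75)·(0.75) + (-4.25)·(-4.25) + (1.75)·(1.75) + (1.75)·(1.75)) / 3 = 24.75/3 = 8.25
  S = [[2, -0.3333],
 [-0.3333, 8.25]].

Step 3 — invert S. det(S) = 2·8.25 - (-0.3333)² = 16.3889.
  S^{-1} = (1/det) · [[d, -b], [-b, a]] = [[0.5034, 0.0203],
 [0.0203, 0.122]].

Step 4 — quadratic form (x̄ - mu_0)^T · S^{-1} · (x̄ - mu_0):
  S^{-1} · (x̄ - mu_0) = (3.0051, 0.0305),
  (x̄ - mu_0)^T · [...] = (6)·(3.0051) + (-0.75)·(0.0305) = 18.0076.

Step 5 — scale by n: T² = 4 · 18.0076 = 72.0305.

T² ≈ 72.0305


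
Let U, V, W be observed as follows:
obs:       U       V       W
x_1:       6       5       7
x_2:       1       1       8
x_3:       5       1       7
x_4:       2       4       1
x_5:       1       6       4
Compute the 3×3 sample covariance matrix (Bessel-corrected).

Step 1 — column means:
  mean(U) = (6 + 1 + 5 + 2 + 1) / 5 = 15/5 = 3
  mean(V) = (5 + 1 + 1 + 4 + 6) / 5 = 17/5 = 3.4
  mean(W) = (7 + 8 + 7 + 1 + 4) / 5 = 27/5 = 5.4

Step 2 — sample covariance S[i,j] = (1/(n-1)) · Σ_k (x_{k,i} - mean_i) · (x_{k,j} - mean_j), with n-1 = 4.
  S[U,U] = ((3)·(3) + (-2)·(-2) + (2)·(2) + (-1)·(-1) + (-2)·(-2)) / 4 = 22/4 = 5.5
  S[U,V] = ((3)·(1.6) + (-2)·(-2.4) + (2)·(-2.4) + (-1)·(0.6) + (-2)·(2.6)) / 4 = -1/4 = -0.25
  S[U,W] = ((3)·(1.6) + (-2)·(2.6) + (2)·(1.6) + (-1)·(-4.4) + (-2)·(-1.4)) / 4 = 10/4 = 2.5
  S[V,V] = ((1.6)·(1.6) + (-2.4)·(-2.4) + (-2.4)·(-2.4) + (0.6)·(0.6) + (2.6)·(2.6)) / 4 = 21.2/4 = 5.3
  S[V,W] = ((1.6)·(1.6) + (-2.4)·(2.6) + (-2.4)·(1.6) + (0.6)·(-4.4) + (2.6)·(-1.4)) / 4 = -13.8/4 = -3.45
  S[W,W] = ((1.6)·(1.6) + (2.6)·(2.6) + (1.6)·(1.6) + (-4.4)·(-4.4) + (-1.4)·(-1.4)) / 4 = 33.2/4 = 8.3

S is symmetric (S[j,i] = S[i,j]). Assembling:

S = [[5.5, -0.25, 2.5],
 [-0.25, 5.3, -3.45],
 [2.5, -3.45, 8.3]]


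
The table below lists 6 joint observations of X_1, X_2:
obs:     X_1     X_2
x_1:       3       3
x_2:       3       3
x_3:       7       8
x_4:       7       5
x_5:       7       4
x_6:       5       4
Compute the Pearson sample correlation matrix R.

Step 1 — column means:
  mean(X_1) = (3 + 3 + 7 + 7 + 7 + 5) / 6 = 32/6 = 5.3333
  mean(X_2) = (3 + 3 + 8 + 5 + 4 + 4) / 6 = 27/6 = 4.5

Step 2 — sample variances and covariances s[i,j] = (1/(n-1)) · Σ_k (x_{k,i} - mean_i) · (x_{k,j} - mean_j), with n-1 = 5:
  s[X_1,X_1] = ((-2.3333)·(-2.3333) + (-2.3333)·(-2.3333) + (1.6667)·(1.6667) + (1.6667)·(1.6667) + (1.6667)·(1.6667) + (-0.3333)·(-0.3333)) / 5 = 19.3333/5 = 3.8667
  s[X_1,X_2] = ((-2.3333)·(-1.5) + (-2.3333)·(-1.5) + (1.6667)·(3.5) + (1.6667)·(0.5) + (1.6667)·(-0.5) + (-0.3333)·(-0.5)) / 5 = 13/5 = 2.6
  s[X_2,X_2] = ((-1.5)·(-1.5) + (-1.5)·(-1.5) + (3.5)·(3.5) + (0.5)·(0.5) + (-0.5)·(-0.5) + (-0.5)·(-0.5)) / 5 = 17.5/5 = 3.5
  Sample standard deviations s_i = √(s[i,i]):
  s(X_1) = √(3.8667) = 1.9664
  s(X_2) = √(3.5) = 1.8708

Step 3 — r_{ij} = s_{ij} / (s_i · s_j):
  r[X_1,X_1] = 1 (diagonal).
  r[X_1,X_2] = 2.6 / (1.9664 · 1.8708) = 2.6 / 3.6788 = 0.7068
  r[X_2,X_2] = 1 (diagonal).

R is symmetric with unit diagonal. Assembling:

R = [[1, 0.7068],
 [0.7068, 1]]


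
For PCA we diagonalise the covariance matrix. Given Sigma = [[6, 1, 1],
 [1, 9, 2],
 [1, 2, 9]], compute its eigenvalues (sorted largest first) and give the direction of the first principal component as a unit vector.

Step 1 — characteristic polynomial p(λ) = det(λI - Sigma) = λ³ - tr·λ² + c_1·λ - det, where tr = trace, c_1 = sum of the principal 2×2 minors, det = det(Sigma):
  tr = 6 + 9 + 9 = 24,
  c_1 = (6·9 - (1)²) + (6·9 - (1)²) + (9·9 - (2)²) = 53 + 53 + 77 = 183,
  det = 6·(9·9 - (2)²) - (1)·((1)·9 - (2)·(1)) + (1)·((1)·(2) - 9·(1)) = 6·(77) - (1)·(7) + (1)·(-7) = 448.
  So p(λ) = λ³ - 24λ² + 183λ - 448.
Step 2 — look for an integer root (rational root theorem: any rational root is an integer divisor of 448). Testing λ = 7:
  p(7) = 343 - 1176 + 1281 - 448 = 0  ✓
  Dividing out (λ - 7): p(λ) = (λ - 7)(λ² - 17λ + 64).
Step 3 — remaining eigenvalues from the quadratic λ² - 17λ + 64 = 0:
  Δ = 17² - 4·64 = 289 - 256 = 33,  λ = (17 ± √33)/2 = (17 ± 5.7446)/2 ≈ 11.3723 or 5.6277.
  Sorted: λ_1 = 11.3723,  λ_2 = 7,  λ_3 = 5.6277  (check: sum = 24 = tr ✓).

Step 4 — unit eigenvector for λ_1 ≈ 11.3723: v spans the null space of (Sigma - λ_1 I), whose rows are
  r_1 = (-5.3723, 1, 1),  r_2 = (1, -2.3723, 2),  r_3 = (1, 2, -2.3723).
  v is orthogonal to every row, so take v ∝ r_1 × r_2 = ((1)·(2) - (1)·(-2.3723), (1)·(1) - (-5.3723)·(2), (-5.3723)·(-2.3723) - (1)·(1)) ≈ (4.3723, 11.7446, 11.7446).
  Let u = (4.3723, 11.7446, 11.7446).
  ||u|| = √((4.3723)² + (11.7446)² + (11.7446)²) = √(294.9863) ≈ 17.1752,  v_1 = u/||u|| ≈ (0.2546, 0.6838, 0.6838) (||v_1|| = 1).

λ_1 = 11.3723,  λ_2 = 7,  λ_3 = 5.6277;  v_1 ≈ (0.2546, 0.6838, 0.6838)
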